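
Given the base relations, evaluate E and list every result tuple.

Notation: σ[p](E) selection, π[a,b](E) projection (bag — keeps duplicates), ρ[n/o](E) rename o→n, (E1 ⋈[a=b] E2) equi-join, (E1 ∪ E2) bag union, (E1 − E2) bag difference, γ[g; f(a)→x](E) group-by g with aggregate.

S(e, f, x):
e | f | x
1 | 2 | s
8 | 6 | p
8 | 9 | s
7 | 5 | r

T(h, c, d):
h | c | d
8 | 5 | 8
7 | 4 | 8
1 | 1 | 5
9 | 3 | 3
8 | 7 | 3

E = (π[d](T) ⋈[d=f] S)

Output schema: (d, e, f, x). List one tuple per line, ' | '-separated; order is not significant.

Subexpression sizes:
  T → 5
  π[d](T) → 5
  S → 4
  (π[d](T) ⋈[d=f] S) → 1

== RESULT ==
d | e | f | x
5 | 7 | 5 | r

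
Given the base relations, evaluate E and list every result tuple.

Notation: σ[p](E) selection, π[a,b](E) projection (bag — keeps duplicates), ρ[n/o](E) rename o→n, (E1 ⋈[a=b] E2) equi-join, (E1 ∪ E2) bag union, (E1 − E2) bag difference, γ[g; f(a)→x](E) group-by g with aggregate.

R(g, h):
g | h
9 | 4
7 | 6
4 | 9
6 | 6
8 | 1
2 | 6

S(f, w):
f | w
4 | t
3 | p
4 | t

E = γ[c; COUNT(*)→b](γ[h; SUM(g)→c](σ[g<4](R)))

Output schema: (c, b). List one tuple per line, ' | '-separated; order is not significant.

Per-node cardinality:
  R → 6
  σ[g<4](R) → 1
  γ[h; SUM(g)→c](σ[g<4](R)) → 1
  γ[c; COUNT(*)→b](γ[h; SUM(g)→c](σ[g<4](R))) → 1

== RESULT ==
c | b
2 | 1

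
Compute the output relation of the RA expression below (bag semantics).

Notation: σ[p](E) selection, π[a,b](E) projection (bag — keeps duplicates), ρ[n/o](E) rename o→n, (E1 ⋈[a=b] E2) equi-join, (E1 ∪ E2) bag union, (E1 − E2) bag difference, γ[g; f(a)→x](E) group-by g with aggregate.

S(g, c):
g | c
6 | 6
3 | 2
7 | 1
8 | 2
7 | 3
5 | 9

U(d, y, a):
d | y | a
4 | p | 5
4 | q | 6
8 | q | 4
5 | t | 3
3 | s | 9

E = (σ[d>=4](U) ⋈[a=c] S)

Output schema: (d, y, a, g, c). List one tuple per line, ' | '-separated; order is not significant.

Per-node cardinality:
  U → 5
  σ[d>=4](U) → 4
  S → 6
  (σ[d>=4](U) ⋈[a=c] S) → 2

== RESULT ==
d | y | a | g | c
4 | q | 6 | 6 | 6
5 | t | 3 | 7 | 3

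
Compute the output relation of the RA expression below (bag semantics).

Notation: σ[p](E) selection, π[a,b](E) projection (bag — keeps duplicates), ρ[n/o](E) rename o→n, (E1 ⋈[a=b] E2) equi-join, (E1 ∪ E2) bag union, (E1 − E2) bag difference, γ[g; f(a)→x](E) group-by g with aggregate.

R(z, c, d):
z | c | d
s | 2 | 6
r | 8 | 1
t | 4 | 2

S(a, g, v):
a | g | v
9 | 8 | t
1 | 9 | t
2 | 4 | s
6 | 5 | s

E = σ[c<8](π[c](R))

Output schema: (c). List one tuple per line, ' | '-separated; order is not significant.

Subexpression sizes:
  R → 3
  π[c](R) → 3
  σ[c<8](π[c](R)) → 2

== RESULT ==
c
2
4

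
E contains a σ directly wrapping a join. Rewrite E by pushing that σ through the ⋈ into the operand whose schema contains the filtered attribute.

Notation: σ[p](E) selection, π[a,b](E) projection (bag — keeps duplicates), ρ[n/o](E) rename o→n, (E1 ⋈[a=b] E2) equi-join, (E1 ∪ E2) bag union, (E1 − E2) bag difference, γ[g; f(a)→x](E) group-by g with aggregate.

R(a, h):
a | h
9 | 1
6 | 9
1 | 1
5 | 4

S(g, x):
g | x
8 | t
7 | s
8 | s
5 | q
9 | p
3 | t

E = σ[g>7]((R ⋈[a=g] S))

σ filters on g, owned by the right side.
E' = (R ⋈[a=g] σ[g>7](S))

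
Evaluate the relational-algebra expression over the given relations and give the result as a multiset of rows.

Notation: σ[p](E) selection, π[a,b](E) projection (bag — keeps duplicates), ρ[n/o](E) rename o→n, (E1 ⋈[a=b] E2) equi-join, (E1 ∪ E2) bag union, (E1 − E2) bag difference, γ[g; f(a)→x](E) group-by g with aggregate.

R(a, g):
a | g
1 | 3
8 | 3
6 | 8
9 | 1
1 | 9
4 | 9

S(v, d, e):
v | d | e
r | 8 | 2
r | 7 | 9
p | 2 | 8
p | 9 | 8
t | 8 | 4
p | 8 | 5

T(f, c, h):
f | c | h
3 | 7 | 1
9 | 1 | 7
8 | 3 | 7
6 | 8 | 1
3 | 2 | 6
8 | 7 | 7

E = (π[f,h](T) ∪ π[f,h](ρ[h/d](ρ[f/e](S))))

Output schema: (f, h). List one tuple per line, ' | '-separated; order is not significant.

Row counts bottom-up:
  T → 6
  π[f,h](T) → 6
  S → 6
  ρ[f/e](S) → 6
  ρ[h/d](ρ[f/e](S)) → 6
  π[f,h](ρ[h/d](ρ[f/e](S))) → 6
  (π[f,h](T) ∪ π[f,h](ρ[h/d](ρ[f/e](S)))) → 12

== RESULT ==
f | h
2 | 8
3 | 1
3 | 6
4 | 8
5 | 8
6 | 1
8 | 2
8 | 7
8 | 7
8 | 9
9 | 7
9 | 7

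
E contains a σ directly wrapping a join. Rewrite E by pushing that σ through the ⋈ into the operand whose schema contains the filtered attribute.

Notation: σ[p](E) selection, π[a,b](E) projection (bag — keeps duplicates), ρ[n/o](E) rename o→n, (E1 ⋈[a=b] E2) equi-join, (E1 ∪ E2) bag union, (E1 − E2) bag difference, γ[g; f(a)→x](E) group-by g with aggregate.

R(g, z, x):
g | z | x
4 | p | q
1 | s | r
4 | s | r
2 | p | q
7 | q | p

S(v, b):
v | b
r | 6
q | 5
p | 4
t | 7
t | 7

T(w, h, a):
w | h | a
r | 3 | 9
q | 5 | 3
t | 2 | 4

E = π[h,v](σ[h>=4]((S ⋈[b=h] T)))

σ filters on h, owned by the right side.
E' = π[h,v]((S ⋈[b=h] σ[h>=4](T)))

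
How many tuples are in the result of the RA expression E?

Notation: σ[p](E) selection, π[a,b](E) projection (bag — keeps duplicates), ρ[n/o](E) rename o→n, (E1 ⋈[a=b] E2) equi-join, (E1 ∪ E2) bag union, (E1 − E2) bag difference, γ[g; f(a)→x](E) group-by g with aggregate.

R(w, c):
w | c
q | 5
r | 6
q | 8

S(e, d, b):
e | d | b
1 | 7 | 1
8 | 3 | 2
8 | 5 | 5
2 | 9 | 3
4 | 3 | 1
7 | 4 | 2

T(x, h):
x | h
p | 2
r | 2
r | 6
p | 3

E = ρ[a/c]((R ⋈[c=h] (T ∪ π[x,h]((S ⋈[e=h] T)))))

Row counts bottom-up:
  R → 3
  T → 4
  S → 6
  T → 4
  (S ⋈[e=h] T) → 2
  π[x,h]((S ⋈[e=h] T)) → 2
  (T ∪ π[x,h]((S ⋈[e=h] T))) → 6
  (R ⋈[c=h] (T ∪ π[x,h]((S ⋈[e=h] T)))) → 1
  ρ[a/c]((R ⋈[c=h] (T ∪ π[x,h]((S ⋈[e=h] T))))) → 1

|E| = 1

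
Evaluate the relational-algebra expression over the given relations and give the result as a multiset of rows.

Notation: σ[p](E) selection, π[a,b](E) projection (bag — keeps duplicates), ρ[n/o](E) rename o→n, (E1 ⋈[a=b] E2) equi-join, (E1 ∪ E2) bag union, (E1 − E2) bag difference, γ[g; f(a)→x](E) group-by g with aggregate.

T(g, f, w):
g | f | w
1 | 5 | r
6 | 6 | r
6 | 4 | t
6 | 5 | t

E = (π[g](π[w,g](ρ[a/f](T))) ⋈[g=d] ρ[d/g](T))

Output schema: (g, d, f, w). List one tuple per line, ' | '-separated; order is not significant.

Subexpression sizes:
  T → 4
  ρ[a/f](T) → 4
  π[w,g](ρ[a/f](T)) → 4
  π[g](π[w,g](ρ[a/f](T))) → 4
  T → 4
  ρ[d/g](T) → 4
  (π[g](π[w,g](ρ[a/f](T))) ⋈[g=d] ρ[d/g](T)) → 10

== RESULT ==
g | d | f | w
1 | 1 | 5 | r
6 | 6 | 4 | t
6 | 6 | 4 | t
6 | 6 | 4 | t
6 | 6 | 5 | t
6 | 6 | 5 | t
6 | 6 | 5 | t
6 | 6 | 6 | r
6 | 6 | 6 | r
6 | 6 | 6 | r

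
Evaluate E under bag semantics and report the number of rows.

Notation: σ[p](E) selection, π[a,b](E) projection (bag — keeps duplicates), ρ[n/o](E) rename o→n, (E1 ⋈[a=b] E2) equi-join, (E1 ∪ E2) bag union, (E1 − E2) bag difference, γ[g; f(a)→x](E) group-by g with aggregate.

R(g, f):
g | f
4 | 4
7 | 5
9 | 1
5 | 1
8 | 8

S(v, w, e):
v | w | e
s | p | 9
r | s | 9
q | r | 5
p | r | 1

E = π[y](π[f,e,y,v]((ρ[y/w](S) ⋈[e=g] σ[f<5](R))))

Stepwise |·|:
  S → 4
  ρ[y/w](S) → 4
  R → 5
  σ[f<5](R) → 3
  (ρ[y/w](S) ⋈[e=g] σ[f<5](R)) → 3
  π[f,e,y,v]((ρ[y/w](S) ⋈[e=g] σ[f<5](R))) → 3
  π[y](π[f,e,y,v]((ρ[y/w](S) ⋈[e=g] σ[f<5](R)))) → 3

|E| = 3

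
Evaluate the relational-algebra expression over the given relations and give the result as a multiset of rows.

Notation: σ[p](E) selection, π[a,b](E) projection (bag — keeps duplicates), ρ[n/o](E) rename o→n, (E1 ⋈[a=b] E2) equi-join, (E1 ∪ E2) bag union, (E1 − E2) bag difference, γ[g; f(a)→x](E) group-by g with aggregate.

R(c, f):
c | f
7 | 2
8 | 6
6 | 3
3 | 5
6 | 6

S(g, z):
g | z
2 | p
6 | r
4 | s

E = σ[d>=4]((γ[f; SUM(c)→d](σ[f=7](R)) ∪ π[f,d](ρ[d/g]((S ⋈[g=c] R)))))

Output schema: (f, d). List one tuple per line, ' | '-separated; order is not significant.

Subexpression sizes:
  R → 5
  σ[f=7](R) → 0
  γ[f; SUM(c)→d](σ[f=7](R)) → 0
  S → 3
  R → 5
  (S ⋈[g=c] R) → 2
  ρ[d/g]((S ⋈[g=c] R)) → 2
  π[f,d](ρ[d/g]((S ⋈[g=c] R))) → 2
  (γ[f; SUM(c)→d](σ[f=7](R)) ∪ π[f,d](ρ[d/g]((S ⋈[g=c] R)))) → 2
  σ[d>=4]((γ[f; SUM(c)→d](σ[f=7](R)) ∪ π[f,d](ρ[d/g]((S ⋈[g=c] R))))) → 2

== RESULT ==
f | d
3 | 6
6 | 6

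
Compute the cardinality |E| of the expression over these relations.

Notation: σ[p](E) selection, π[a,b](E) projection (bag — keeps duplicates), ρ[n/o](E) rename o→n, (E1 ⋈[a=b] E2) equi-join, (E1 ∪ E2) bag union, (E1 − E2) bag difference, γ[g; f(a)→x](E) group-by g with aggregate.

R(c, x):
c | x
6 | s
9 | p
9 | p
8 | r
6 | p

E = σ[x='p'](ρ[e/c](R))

Subexpression sizes:
  R → 5
  ρ[e/c](R) → 5
  σ[x='p'](ρ[e/c](R)) → 3

|E| = 3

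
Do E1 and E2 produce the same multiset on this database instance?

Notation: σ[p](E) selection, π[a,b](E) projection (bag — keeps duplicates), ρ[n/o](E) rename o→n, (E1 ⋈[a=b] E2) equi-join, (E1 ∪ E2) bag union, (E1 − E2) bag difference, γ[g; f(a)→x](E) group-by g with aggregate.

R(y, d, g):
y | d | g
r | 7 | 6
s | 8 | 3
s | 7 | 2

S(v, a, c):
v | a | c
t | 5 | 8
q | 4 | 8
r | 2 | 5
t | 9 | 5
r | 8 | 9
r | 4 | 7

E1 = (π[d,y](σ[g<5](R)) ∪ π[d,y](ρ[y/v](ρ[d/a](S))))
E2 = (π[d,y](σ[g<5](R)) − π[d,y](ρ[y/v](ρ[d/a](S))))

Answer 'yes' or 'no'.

E1 subexpression sizes:
  R → 3
  σ[g<5](R) → 2
  π[d,y](σ[g<5](R)) → 2
  S → 6
  ρ[d/a](S) → 6
  ρ[y/v](ρ[d/a](S)) → 6
  π[d,y](ρ[y/v](ρ[d/a](S))) → 6
  (π[d,y](σ[g<5](R)) ∪ π[d,y](ρ[y/v](ρ[d/a](S)))) → 8
E2 subexpression sizes:
  R → 3
  σ[g<5](R) → 2
  π[d,y](σ[g<5](R)) → 2
  S → 6
  ρ[d/a](S) → 6
  ρ[y/v](ρ[d/a](S)) → 6
  π[d,y](ρ[y/v](ρ[d/a](S))) → 6
  (π[d,y](σ[g<5](R)) − π[d,y](ρ[y/v](ρ[d/a](S)))) → 2

E1 result:
d | y
2 | r
4 | q
4 | r
5 | t
7 | s
8 | r
8 | s
9 | t
E2 result:
d | y
7 | s
8 | s
Witness: (9, 't') appears 1× in E1 but 0× in E2.

no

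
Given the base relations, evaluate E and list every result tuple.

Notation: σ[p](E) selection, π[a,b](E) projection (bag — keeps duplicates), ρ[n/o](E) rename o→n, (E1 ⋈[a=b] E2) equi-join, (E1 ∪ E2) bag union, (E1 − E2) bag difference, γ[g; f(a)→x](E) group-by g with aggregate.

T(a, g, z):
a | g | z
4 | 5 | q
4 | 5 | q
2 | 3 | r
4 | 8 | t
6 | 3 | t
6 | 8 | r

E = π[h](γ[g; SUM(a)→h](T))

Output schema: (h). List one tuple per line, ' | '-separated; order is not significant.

Row counts bottom-up:
  T → 6
  γ[g; SUM(a)→h](T) → 3
  π[h](γ[g; SUM(a)→h](T)) → 3

== RESULT ==
h
8
8
10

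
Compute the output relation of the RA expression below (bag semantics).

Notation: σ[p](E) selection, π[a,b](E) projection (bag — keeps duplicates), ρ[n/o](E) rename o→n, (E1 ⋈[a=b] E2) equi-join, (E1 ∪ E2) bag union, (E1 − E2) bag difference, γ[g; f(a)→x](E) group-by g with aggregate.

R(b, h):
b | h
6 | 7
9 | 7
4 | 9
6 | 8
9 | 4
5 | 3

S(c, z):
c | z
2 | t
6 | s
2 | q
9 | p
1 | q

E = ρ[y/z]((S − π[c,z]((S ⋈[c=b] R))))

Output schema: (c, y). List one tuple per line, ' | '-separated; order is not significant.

Row counts bottom-up:
  S → 5
  S → 5
  R → 6
  (S ⋈[c=b] R) → 4
  π[c,z]((S ⋈[c=b] R)) → 4
  (S − π[c,z]((S ⋈[c=b] R))) → 3
  ρ[y/z]((S − π[c,z]((S ⋈[c=b] R)))) → 3

== RESULT ==
c | y
1 | q
2 | q
2 | t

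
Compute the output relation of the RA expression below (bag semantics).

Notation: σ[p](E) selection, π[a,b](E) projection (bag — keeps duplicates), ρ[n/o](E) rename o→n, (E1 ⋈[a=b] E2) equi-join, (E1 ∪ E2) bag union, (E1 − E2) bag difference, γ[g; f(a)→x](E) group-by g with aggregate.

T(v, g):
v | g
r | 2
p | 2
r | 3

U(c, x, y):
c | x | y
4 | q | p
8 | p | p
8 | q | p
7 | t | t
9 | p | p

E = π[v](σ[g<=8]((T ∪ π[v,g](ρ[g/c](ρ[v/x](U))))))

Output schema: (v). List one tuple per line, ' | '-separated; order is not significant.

Row counts bottom-up:
  T → 3
  U → 5
  ρ[v/x](U) → 5
  ρ[g/c](ρ[v/x](U)) → 5
  π[v,g](ρ[g/c](ρ[v/x](U))) → 5
  (T ∪ π[v,g](ρ[g/c](ρ[v/x](U)))) → 8
  σ[g<=8]((T ∪ π[v,g](ρ[g/c](ρ[v/x](U))))) → 7
  π[v](σ[g<=8]((T ∪ π[v,g](ρ[g/c](ρ[v/x](U)))))) → 7

== RESULT ==
v
p
p
q
q
r
r
t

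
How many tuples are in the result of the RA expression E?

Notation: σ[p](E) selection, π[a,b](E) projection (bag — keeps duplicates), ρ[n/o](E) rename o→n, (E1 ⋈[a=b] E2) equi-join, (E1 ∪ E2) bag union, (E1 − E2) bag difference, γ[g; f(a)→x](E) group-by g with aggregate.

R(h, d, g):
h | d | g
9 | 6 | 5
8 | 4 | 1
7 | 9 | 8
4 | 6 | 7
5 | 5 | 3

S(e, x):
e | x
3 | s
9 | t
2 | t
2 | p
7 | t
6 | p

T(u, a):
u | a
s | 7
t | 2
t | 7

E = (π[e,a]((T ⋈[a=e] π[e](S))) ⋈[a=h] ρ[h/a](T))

Subexpression sizes:
  T → 3
  S → 6
  π[e](S) → 6
  (T ⋈[a=e] π[e](S)) → 4
  π[e,a]((T ⋈[a=e] π[e](S))) → 4
  T → 3
  ρ[h/a](T) → 3
  (π[e,a]((T ⋈[a=e] π[e](S))) ⋈[a=h] ρ[h/a](T)) → 6

|E| = 6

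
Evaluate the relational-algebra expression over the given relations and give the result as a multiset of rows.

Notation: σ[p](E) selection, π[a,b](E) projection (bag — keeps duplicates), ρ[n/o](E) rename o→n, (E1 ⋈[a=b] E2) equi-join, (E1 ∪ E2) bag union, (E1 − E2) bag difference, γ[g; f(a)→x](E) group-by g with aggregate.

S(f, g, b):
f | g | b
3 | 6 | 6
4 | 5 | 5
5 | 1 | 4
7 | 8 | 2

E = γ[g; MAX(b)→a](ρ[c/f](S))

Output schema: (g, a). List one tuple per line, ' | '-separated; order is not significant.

Stepwise |·|:
  S → 4
  ρ[c/f](S) → 4
  γ[g; MAX(b)→a](ρ[c/f](S)) → 4

== RESULT ==
g | a
1 | 4
5 | 5
6 | 6
8 | 2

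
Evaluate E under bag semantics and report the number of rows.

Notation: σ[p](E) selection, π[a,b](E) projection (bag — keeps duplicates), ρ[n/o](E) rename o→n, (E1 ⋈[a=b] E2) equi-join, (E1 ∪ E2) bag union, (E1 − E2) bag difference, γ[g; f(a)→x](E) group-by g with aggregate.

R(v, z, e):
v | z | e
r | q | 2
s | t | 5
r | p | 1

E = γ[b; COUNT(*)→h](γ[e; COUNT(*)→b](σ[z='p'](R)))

Stepwise |·|:
  R → 3
  σ[z='p'](R) → 1
  γ[e; COUNT(*)→b](σ[z='p'](R)) → 1
  γ[b; COUNT(*)→h](γ[e; COUNT(*)→b](σ[z='p'](R))) → 1

|E| = 1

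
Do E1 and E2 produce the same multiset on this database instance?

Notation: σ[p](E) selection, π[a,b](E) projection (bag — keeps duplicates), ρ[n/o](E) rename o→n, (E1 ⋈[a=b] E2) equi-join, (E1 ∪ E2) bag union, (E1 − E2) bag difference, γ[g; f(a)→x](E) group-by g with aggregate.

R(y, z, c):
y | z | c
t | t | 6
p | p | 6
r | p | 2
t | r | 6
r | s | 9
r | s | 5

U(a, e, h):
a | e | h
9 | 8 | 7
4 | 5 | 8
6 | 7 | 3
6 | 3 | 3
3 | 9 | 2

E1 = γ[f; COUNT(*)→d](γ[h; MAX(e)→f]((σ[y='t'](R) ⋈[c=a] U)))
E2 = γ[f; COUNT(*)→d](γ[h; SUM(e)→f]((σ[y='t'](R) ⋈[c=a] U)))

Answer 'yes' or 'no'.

E1 per-node cardinality:
  R → 6
  σ[y='t'](R) → 2
  U → 5
  (σ[y='t'](R) ⋈[c=a] U) → 4
  γ[h; MAX(e)→f]((σ[y='t'](R) ⋈[c=a] U)) → 1
  γ[f; COUNT(*)→d](γ[h; MAX(e)→f]((σ[y='t'](R) ⋈[c=a] U))) → 1
E2 per-node cardinality:
  R → 6
  σ[y='t'](R) → 2
  U → 5
  (σ[y='t'](R) ⋈[c=a] U) → 4
  γ[h; SUM(e)→f]((σ[y='t'](R) ⋈[c=a] U)) → 1
  γ[f; COUNT(*)→d](γ[h; SUM(e)→f]((σ[y='t'](R) ⋈[c=a] U))) → 1

E1 result:
f | d
7 | 1
E2 result:
f | d
20 | 1
Witness: (20, 1) appears 0× in E1 but 1× in E2.

no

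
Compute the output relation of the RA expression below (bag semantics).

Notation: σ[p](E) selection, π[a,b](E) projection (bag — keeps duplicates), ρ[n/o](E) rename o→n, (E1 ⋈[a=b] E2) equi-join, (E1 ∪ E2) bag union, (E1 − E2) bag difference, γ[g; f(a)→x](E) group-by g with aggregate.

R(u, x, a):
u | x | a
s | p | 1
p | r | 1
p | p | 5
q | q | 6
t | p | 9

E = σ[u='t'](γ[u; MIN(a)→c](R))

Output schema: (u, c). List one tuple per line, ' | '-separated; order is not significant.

Per-node cardinality:
  R → 5
  γ[u; MIN(a)→c](R) → 4
  σ[u='t'](γ[u; MIN(a)→c](R)) → 1

== RESULT ==
u | c
t | 9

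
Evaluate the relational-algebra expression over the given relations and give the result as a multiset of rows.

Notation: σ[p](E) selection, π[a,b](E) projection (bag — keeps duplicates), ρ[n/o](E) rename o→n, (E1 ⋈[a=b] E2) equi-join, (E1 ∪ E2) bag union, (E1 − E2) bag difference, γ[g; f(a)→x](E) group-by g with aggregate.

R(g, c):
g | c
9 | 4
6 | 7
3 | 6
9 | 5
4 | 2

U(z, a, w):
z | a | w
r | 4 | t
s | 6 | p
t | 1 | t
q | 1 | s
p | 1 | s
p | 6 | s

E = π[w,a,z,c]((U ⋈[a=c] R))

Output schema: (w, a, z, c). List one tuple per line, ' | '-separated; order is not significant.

Stepwise |·|:
  U → 6
  R → 5
  (U ⋈[a=c] R) → 3
  π[w,a,z,c]((U ⋈[a=c] R)) → 3

== RESULT ==
w | a | z | c
p | 6 | s | 6
s | 6 | p | 6
t | 4 | r | 4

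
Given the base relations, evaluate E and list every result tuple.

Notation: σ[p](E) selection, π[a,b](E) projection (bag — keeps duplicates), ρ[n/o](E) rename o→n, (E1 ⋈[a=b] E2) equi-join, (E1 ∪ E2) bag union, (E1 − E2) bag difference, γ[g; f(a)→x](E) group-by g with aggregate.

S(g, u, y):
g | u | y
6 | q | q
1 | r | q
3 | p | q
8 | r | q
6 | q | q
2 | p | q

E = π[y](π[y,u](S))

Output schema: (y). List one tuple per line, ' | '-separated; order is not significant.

Subexpression sizes:
  S → 6
  π[y,u](S) → 6
  π[y](π[y,u](S)) → 6

== RESULT ==
y
q
q
q
q
q
q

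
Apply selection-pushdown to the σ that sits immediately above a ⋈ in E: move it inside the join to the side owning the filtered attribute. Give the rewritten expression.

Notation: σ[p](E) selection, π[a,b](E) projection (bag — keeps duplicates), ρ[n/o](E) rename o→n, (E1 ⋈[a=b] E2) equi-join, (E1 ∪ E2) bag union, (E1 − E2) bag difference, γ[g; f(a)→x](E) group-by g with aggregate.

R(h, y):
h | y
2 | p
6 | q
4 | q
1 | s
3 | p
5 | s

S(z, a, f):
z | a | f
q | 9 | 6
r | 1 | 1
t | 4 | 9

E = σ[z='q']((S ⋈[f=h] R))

σ filters on z, owned by the left side.
E' = (σ[z='q'](S) ⋈[f=h] R)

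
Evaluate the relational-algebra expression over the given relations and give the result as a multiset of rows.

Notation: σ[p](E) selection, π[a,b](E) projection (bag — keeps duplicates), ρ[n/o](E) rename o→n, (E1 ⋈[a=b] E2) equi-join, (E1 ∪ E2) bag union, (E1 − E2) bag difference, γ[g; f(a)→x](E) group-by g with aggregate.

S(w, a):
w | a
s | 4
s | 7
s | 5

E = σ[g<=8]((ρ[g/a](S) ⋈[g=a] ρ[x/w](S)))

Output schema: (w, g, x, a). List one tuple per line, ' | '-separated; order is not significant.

Per-node cardinality:
  S → 3
  ρ[g/a](S) → 3
  S → 3
  ρ[x/w](S) → 3
  (ρ[g/a](S) ⋈[g=a] ρ[x/w](S)) → 3
  σ[g<=8]((ρ[g/a](S) ⋈[g=a] ρ[x/w](S))) → 3

== RESULT ==
w | g | x | a
s | 4 | s | 4
s | 5 | s | 5
s | 7 | s | 7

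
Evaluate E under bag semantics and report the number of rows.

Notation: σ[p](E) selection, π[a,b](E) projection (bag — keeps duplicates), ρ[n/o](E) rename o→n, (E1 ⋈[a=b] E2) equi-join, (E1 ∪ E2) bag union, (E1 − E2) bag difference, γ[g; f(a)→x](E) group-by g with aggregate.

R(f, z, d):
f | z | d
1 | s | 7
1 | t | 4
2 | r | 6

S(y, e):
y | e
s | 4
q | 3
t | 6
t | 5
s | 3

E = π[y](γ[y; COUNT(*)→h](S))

Row counts bottom-up:
  S → 5
  γ[y; COUNT(*)→h](S) → 3
  π[y](γ[y; COUNT(*)→h](S)) → 3

|E| = 3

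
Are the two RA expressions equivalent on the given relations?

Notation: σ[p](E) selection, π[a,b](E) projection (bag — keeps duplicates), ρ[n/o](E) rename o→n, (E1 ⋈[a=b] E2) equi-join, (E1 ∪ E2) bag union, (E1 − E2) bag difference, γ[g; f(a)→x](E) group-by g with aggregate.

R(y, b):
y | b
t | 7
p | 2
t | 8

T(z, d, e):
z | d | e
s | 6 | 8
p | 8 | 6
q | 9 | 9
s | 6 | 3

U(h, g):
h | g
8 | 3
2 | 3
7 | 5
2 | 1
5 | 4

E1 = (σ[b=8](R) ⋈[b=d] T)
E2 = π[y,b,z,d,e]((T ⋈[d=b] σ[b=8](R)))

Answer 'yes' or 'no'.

E1 per-node cardinality:
  R → 3
  σ[b=8](R) → 1
  T → 4
  (σ[b=8](R) ⋈[b=d] T) → 1
E2 per-node cardinality:
  T → 4
  R → 3
  σ[b=8](R) → 1
  (T ⋈[d=b] σ[b=8](R)) → 1
  π[y,b,z,d,e]((T ⋈[d=b] σ[b=8](R))) → 1

E1 and E2 produce the same multiset:
y | b | z | d | e
t | 8 | p | 8 | 6

yes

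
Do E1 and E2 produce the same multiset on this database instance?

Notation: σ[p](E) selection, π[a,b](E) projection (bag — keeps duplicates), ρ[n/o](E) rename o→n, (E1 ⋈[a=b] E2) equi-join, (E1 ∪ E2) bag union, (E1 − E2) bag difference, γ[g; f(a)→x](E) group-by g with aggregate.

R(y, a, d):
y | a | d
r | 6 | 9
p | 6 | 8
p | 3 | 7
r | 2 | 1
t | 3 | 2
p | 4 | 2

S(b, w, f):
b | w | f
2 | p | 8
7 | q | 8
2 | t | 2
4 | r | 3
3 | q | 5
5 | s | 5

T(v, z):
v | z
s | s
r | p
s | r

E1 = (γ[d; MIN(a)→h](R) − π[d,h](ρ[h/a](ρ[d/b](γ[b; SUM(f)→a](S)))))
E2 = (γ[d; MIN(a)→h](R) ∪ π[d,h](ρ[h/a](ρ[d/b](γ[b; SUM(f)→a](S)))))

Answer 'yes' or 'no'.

E1 stepwise |·|:
  R → 6
  γ[d; MIN(a)→h](R) → 5
  S → 6
  γ[b; SUM(f)→a](S) → 5
  ρ[d/b](γ[b; SUM(f)→a](S)) → 5
  ρ[h/a](ρ[d/b](γ[b; SUM(f)→a](S))) → 5
  π[d,h](ρ[h/a](ρ[d/b](γ[b; SUM(f)→a](S)))) → 5
  (γ[d; MIN(a)→h](R) − π[d,h](ρ[h/a](ρ[d/b](γ[b; SUM(f)→a](S))))) → 5
E2 stepwise |·|:
  R → 6
  γ[d; MIN(a)→h](R) → 5
  S → 6
  γ[b; SUM(f)→a](S) → 5
  ρ[d/b](γ[b; SUM(f)→a](S)) → 5
  ρ[h/a](ρ[d/b](γ[b; SUM(f)→a](S))) → 5
  π[d,h](ρ[h/a](ρ[d/b](γ[b; SUM(f)→a](S)))) → 5
  (γ[d; MIN(a)→h](R) ∪ π[d,h](ρ[h/a](ρ[d/b](γ[b; SUM(f)→a](S))))) → 10

E1 result:
d | h
1 | 2
2 | 3
7 | 3
8 | 6
9 | 6
E2 result:
d | h
1 | 2
2 | 3
2 | 10
3 | 5
4 | 3
5 | 5
7 | 3
7 | 8
8 | 6
9 | 6
Witness: (5, 5) appears 0× in E1 but 1× in E2.

no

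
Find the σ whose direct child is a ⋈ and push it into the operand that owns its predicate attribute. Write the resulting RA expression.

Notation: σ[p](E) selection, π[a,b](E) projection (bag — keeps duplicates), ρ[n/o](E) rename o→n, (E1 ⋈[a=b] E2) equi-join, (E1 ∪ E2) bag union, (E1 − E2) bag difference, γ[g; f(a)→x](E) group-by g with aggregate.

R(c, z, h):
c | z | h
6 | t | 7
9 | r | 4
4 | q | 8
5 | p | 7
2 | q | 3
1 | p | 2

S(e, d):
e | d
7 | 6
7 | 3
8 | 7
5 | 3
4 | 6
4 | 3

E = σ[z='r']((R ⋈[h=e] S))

σ filters on z, owned by the left side.
E' = (σ[z='r'](R) ⋈[h=e] S)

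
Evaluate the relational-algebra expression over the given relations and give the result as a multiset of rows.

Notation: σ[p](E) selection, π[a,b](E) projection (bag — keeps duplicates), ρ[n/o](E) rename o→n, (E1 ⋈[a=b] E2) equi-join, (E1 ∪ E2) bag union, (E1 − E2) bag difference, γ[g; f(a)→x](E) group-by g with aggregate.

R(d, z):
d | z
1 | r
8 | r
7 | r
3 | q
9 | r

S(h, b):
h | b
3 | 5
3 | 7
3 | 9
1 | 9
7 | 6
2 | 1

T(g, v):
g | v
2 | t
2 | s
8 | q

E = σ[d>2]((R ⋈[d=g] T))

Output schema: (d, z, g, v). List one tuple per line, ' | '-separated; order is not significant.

Per-node cardinality:
  R → 5
  T → 3
  (R ⋈[d=g] T) → 1
  σ[d>2]((R ⋈[d=g] T)) → 1

== RESULT ==
d | z | g | v
8 | r | 8 | q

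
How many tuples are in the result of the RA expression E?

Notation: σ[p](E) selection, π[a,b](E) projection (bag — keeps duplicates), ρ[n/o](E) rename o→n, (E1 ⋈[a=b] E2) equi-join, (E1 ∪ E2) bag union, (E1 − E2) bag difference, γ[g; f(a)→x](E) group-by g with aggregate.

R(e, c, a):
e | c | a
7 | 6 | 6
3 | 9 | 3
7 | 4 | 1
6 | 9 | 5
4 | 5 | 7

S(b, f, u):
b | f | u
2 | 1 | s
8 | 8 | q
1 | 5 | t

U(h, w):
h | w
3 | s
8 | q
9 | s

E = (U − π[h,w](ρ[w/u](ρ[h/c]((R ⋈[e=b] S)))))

Stepwise |·|:
  U → 3
  R → 5
  S → 3
  (R ⋈[e=b] S) → 0
  ρ[h/c]((R ⋈[e=b] S)) → 0
  ρ[w/u](ρ[h/c]((R ⋈[e=b] S))) → 0
  π[h,w](ρ[w/u](ρ[h/c]((R ⋈[e=b] S)))) → 0
  (U − π[h,w](ρ[w/u](ρ[h/c]((R ⋈[e=b] S))))) → 3

|E| = 3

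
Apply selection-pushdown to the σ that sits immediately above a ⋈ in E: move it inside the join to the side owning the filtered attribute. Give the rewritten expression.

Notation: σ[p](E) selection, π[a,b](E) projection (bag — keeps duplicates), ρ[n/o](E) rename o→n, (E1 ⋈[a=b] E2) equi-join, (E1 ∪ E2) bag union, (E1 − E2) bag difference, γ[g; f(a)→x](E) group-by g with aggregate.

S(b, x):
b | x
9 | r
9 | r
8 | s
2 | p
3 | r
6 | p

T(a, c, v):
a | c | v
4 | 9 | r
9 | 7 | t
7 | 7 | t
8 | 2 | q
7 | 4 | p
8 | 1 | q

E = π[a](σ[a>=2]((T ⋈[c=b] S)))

σ filters on a, owned by the left side.
E' = π[a]((σ[a>=2](T) ⋈[c=b] S))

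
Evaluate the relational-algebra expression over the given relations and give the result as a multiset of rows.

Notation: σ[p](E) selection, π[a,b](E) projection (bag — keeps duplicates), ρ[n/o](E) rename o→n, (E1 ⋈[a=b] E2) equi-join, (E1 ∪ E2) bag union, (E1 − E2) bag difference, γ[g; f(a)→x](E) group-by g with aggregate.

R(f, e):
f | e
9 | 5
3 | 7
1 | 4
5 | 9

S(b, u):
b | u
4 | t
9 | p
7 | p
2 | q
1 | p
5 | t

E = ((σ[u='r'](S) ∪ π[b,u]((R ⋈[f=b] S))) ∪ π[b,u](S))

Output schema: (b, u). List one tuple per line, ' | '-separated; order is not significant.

Stepwise |·|:
  S → 6
  σ[u='r'](S) → 0
  R → 4
  S → 6
  (R ⋈[f=b] S) → 3
  π[b,u]((R ⋈[f=b] S)) → 3
  (σ[u='r'](S) ∪ π[b,u]((R ⋈[f=b] S))) → 3
  S → 6
  π[b,u](S) → 6
  ((σ[u='r'](S) ∪ π[b,u]((R ⋈[f=b] S))) ∪ π[b,u](S)) → 9

== RESULT ==
b | u
1 | p
1 | p
2 | q
4 | t
5 | t
5 | t
7 | p
9 | p
9 | p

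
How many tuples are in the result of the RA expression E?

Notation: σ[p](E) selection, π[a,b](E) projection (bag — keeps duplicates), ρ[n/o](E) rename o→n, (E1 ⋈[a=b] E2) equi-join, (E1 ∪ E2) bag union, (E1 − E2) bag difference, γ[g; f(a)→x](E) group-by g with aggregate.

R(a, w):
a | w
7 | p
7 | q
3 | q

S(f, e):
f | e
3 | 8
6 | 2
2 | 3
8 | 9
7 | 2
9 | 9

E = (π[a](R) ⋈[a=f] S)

Stepwise |·|:
  R → 3
  π[a](R) → 3
  S → 6
  (π[a](R) ⋈[a=f] S) → 3

|E| = 3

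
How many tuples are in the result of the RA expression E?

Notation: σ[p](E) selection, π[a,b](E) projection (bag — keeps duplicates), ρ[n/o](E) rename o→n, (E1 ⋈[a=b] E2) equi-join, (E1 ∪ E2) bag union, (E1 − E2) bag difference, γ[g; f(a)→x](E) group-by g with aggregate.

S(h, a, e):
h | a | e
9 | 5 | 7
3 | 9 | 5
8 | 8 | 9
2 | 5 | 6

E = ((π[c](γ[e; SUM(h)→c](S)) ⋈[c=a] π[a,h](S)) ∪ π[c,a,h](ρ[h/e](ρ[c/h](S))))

Row counts bottom-up:
  S → 4
  γ[e; SUM(h)→c](S) → 4
  π[c](γ[e; SUM(h)→c](S)) → 4
  S → 4
  π[a,h](S) → 4
  (π[c](γ[e; SUM(h)→c](S)) ⋈[c=a] π[a,h](S)) → 2
  S → 4
  ρ[c/h](S) → 4
  ρ[h/e](ρ[c/h](S)) → 4
  π[c,a,h](ρ[h/e](ρ[c/h](S))) → 4
  ((π[c](γ[e; SUM(h)→c](S)) ⋈[c=a] π[a,h](S)) ∪ π[c,a,h](ρ[h/e](ρ[c/h](S)))) → 6

|E| = 6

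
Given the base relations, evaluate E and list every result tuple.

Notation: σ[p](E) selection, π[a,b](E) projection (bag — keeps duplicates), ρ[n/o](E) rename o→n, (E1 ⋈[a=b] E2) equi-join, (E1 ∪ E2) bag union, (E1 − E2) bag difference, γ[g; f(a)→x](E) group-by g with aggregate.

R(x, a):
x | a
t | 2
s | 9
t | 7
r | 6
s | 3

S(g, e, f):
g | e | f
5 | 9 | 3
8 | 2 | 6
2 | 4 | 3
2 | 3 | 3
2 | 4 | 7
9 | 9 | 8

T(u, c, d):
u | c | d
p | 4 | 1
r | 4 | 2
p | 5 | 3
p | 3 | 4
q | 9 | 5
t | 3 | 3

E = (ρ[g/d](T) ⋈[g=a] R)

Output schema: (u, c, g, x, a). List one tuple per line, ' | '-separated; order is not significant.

Row counts bottom-up:
  T → 6
  ρ[g/d](T) → 6
  R → 5
  (ρ[g/d](T) ⋈[g=a] R) → 3

== RESULT ==
u | c | g | x | a
p | 5 | 3 | s | 3
r | 4 | 2 | t | 2
t | 3 | 3 | s | 3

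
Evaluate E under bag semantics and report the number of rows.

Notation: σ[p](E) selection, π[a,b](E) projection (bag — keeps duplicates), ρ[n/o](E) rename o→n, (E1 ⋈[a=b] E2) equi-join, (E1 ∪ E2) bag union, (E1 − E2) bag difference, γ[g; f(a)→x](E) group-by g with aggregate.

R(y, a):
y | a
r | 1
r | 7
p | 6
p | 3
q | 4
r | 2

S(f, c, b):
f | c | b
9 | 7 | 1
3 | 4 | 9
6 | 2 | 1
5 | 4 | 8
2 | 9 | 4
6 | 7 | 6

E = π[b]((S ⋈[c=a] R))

Row counts bottom-up:
  S → 6
  R → 6
  (S ⋈[c=a] R) → 5
  π[b]((S ⋈[c=a] R)) → 5

|E| = 5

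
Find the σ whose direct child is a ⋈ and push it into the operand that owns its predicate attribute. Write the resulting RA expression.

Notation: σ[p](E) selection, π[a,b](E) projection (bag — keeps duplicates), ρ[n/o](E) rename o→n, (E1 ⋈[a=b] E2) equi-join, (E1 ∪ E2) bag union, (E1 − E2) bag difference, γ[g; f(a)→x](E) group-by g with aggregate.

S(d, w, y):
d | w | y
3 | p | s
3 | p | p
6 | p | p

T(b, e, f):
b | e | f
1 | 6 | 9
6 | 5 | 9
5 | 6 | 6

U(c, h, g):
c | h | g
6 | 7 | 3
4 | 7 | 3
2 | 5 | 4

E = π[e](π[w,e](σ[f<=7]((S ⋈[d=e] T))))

σ filters on f, owned by the right side.
E' = π[e](π[w,e]((S ⋈[d=e] σ[f<=7](T))))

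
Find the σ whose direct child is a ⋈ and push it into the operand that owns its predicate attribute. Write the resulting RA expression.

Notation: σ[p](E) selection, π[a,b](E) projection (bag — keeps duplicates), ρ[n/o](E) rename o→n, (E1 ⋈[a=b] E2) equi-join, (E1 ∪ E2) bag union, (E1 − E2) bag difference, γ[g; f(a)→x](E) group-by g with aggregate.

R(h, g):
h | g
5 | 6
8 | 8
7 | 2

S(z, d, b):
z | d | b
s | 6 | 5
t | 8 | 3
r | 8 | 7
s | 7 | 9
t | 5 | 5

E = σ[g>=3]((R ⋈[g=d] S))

σ filters on g, owned by the left side.
E' = (σ[g>=3](R) ⋈[g=d] S)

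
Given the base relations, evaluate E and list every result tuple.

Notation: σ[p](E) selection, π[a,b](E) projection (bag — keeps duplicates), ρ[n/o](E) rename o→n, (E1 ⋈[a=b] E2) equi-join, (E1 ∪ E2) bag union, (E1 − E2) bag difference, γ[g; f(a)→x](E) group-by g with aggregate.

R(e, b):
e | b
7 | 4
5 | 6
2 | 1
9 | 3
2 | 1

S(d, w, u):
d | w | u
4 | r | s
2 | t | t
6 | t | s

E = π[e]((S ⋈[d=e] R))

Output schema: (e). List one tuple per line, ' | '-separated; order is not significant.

Per-node cardinality:
  S → 3
  R → 5
  (S ⋈[d=e] R) → 2
  π[e]((S ⋈[d=e] R)) → 2

== RESULT ==
e
2
2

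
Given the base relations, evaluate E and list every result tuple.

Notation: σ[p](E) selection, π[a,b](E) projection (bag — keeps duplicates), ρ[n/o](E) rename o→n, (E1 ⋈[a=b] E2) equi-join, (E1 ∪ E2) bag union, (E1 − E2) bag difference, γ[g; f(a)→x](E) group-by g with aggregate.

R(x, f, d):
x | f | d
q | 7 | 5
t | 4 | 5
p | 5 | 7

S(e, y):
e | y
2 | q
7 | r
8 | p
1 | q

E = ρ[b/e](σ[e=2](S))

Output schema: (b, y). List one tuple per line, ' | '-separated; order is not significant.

Subexpression sizes:
  S → 4
  σ[e=2](S) → 1
  ρ[b/e](σ[e=2](S)) → 1

== RESULT ==
b | y
2 | q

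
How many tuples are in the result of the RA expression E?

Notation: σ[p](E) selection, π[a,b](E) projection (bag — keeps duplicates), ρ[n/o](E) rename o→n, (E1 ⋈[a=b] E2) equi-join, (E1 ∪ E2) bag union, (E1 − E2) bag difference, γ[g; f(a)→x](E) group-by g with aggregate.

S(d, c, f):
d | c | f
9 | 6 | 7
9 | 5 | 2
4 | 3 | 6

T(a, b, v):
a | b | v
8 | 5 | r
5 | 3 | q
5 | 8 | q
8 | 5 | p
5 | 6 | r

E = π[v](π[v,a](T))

Per-node cardinality:
  T → 5
  π[v,a](T) → 5
  π[v](π[v,a](T)) → 5

|E| = 5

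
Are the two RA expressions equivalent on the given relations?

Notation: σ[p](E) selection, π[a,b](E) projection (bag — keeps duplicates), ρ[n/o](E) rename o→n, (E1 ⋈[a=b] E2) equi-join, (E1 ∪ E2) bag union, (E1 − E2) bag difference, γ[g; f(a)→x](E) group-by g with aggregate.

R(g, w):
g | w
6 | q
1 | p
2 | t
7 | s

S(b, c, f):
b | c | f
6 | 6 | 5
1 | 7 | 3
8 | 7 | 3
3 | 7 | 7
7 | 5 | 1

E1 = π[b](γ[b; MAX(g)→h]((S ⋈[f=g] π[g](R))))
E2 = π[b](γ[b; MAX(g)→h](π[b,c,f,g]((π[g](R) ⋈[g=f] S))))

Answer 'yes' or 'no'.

E1 subexpression sizes:
  S → 5
  R → 4
  π[g](R) → 4
  (S ⋈[f=g] π[g](R)) → 2
  γ[b; MAX(g)→h]((S ⋈[f=g] π[g](R))) → 2
  π[b](γ[b; MAX(g)→h]((S ⋈[f=g] π[g](R)))) → 2
E2 subexpression sizes:
  R → 4
  π[g](R) → 4
  S → 5
  (π[g](R) ⋈[g=f] S) → 2
  π[b,c,f,g]((π[g](R) ⋈[g=f] S)) → 2
  γ[b; MAX(g)→h](π[b,c,f,g]((π[g](R) ⋈[g=f] S))) → 2
  π[b](γ[b; MAX(g)→h](π[b,c,f,g]((π[g](R) ⋈[g=f] S)))) → 2

E1 and E2 produce the same multiset:
b
3
7

yes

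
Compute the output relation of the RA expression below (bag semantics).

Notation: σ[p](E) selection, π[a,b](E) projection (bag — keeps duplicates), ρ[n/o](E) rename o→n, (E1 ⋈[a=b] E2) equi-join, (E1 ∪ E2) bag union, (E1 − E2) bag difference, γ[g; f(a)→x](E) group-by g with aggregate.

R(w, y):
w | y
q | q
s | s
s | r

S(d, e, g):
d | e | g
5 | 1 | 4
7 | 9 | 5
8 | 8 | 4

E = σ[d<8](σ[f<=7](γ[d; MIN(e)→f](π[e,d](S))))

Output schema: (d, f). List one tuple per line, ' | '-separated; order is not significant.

Stepwise |·|:
  S → 3
  π[e,d](S) → 3
  γ[d; MIN(e)→f](π[e,d](S)) → 3
  σ[f<=7](γ[d; MIN(e)→f](π[e,d](S))) → 1
  σ[d<8](σ[f<=7](γ[d; MIN(e)→f](π[e,d](S)))) → 1

== RESULT ==
d | f
5 | 1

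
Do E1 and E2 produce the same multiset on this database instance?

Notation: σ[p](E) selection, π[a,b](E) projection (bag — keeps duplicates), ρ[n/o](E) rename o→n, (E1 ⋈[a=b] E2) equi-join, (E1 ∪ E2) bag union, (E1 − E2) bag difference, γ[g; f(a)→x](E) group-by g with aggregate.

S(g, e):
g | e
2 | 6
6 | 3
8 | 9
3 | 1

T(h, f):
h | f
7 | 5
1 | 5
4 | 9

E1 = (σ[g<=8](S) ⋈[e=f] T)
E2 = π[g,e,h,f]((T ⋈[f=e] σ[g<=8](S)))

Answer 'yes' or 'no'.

E1 stepwise |·|:
  S → 4
  σ[g<=8](S) → 4
  T → 3
  (σ[g<=8](S) ⋈[e=f] T) → 1
E2 stepwise |·|:
  T → 3
  S → 4
  σ[g<=8](S) → 4
  (T ⋈[f=e] σ[g<=8](S)) → 1
  π[g,e,h,f]((T ⋈[f=e] σ[g<=8](S))) → 1

E1 and E2 produce the same multiset:
g | e | h | f
8 | 9 | 4 | 9

yes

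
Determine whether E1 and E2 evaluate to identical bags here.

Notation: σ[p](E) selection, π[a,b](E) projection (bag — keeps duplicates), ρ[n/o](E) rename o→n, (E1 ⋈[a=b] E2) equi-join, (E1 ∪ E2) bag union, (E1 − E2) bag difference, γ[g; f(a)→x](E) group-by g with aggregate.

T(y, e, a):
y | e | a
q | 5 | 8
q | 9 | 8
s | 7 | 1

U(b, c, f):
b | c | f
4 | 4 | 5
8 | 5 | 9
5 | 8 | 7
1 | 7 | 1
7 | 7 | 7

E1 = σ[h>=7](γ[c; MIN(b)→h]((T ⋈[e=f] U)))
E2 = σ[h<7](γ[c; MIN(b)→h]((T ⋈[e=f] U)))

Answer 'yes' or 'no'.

E1 subexpression sizes:
  T → 3
  U → 5
  (T ⋈[e=f] U) → 4
  γ[c; MIN(b)→h]((T ⋈[e=f] U)) → 4
  σ[h>=7](γ[c; MIN(b)→h]((T ⋈[e=f] U))) → 2
E2 subexpression sizes:
  T → 3
  U → 5
  (T ⋈[e=f] U) → 4
  γ[c; MIN(b)→h]((T ⋈[e=f] U)) → 4
  σ[h<7](γ[c; MIN(b)→h]((T ⋈[e=f] U))) → 2

E1 result:
c | h
5 | 8
7 | 7
E2 result:
c | h
4 | 4
8 | 5
Witness: (4, 4) appears 0× in E1 but 1× in E2.

no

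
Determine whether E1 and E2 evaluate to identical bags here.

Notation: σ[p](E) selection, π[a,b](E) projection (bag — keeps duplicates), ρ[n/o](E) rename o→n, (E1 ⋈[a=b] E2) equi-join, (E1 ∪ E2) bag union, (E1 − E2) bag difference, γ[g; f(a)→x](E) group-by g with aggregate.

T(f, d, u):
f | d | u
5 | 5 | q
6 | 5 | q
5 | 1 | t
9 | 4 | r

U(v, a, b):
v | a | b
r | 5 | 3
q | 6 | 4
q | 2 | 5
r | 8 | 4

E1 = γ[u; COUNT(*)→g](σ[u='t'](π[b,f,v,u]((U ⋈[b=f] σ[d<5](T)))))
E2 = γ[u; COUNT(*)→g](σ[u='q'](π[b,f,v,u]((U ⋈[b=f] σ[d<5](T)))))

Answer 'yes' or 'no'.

E1 row counts bottom-up:
  U → 4
  T → 4
  σ[d<5](T) → 2
  (U ⋈[b=f] σ[d<5](T)) → 1
  π[b,f,v,u]((U ⋈[b=f] σ[d<5](T))) → 1
  σ[u='t'](π[b,f,v,u]((U ⋈[b=f] σ[d<5](T)))) → 1
  γ[u; COUNT(*)→g](σ[u='t'](π[b,f,v,u]((U ⋈[b=f] σ[d<5](T))))) → 1
E2 row counts bottom-up:
  U → 4
  T → 4
  σ[d<5](T) → 2
  (U ⋈[b=f] σ[d<5](T)) → 1
  π[b,f,v,u]((U ⋈[b=f] σ[d<5](T))) → 1
  σ[u='q'](π[b,f,v,u]((U ⋈[b=f] σ[d<5](T)))) → 0
  γ[u; COUNT(*)→g](σ[u='q'](π[b,f,v,u]((U ⋈[b=f] σ[d<5](T))))) → 0

E1 result:
u | g
t | 1
E2 result:
u | g
(0 rows)
Witness: ('t', 1) appears 1× in E1 but 0× in E2.

no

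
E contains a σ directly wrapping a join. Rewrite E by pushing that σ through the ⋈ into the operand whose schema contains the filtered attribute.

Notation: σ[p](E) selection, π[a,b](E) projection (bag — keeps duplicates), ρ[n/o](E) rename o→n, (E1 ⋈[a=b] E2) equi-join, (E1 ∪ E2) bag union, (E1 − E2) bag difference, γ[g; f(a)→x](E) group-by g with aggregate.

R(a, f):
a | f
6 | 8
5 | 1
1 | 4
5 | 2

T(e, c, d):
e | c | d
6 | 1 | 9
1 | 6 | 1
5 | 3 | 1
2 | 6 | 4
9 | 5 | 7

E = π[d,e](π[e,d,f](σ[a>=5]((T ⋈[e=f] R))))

σ filters on a, owned by the right side.
E' = π[d,e](π[e,d,f]((T ⋈[e=f] σ[a>=5](R))))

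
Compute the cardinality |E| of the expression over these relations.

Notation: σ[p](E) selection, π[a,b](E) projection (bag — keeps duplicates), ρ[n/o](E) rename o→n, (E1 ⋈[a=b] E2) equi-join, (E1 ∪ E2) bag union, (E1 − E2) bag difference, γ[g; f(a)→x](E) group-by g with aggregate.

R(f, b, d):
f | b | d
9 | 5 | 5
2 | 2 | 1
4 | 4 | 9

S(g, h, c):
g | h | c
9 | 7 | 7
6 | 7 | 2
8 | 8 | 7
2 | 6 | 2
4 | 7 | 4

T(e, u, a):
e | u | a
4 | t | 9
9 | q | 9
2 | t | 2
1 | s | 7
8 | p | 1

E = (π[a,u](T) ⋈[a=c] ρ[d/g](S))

Stepwise |·|:
  T → 5
  π[a,u](T) → 5
  S → 5
  ρ[d/g](S) → 5
  (π[a,u](T) ⋈[a=c] ρ[d/g](S)) → 4

|E| = 4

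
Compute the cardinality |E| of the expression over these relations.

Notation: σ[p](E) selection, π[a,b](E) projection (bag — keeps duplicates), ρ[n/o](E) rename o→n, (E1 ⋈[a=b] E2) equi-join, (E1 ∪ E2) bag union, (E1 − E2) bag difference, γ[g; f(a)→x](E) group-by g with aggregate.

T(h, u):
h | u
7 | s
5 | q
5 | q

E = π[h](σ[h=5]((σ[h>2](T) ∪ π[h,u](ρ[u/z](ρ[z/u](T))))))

Stepwise |·|:
  T → 3
  σ[h>2](T) → 3
  T → 3
  ρ[z/u](T) → 3
  ρ[u/z](ρ[z/u](T)) → 3
  π[h,u](ρ[u/z](ρ[z/u](T))) → 3
  (σ[h>2](T) ∪ π[h,u](ρ[u/z](ρ[z/u](T)))) → 6
  σ[h=5]((σ[h>2](T) ∪ π[h,u](ρ[u/z](ρ[z/u](T))))) → 4
  π[h](σ[h=5]((σ[h>2](T) ∪ π[h,u](ρ[u/z](ρ[z/u](T)))))) → 4

|E| = 4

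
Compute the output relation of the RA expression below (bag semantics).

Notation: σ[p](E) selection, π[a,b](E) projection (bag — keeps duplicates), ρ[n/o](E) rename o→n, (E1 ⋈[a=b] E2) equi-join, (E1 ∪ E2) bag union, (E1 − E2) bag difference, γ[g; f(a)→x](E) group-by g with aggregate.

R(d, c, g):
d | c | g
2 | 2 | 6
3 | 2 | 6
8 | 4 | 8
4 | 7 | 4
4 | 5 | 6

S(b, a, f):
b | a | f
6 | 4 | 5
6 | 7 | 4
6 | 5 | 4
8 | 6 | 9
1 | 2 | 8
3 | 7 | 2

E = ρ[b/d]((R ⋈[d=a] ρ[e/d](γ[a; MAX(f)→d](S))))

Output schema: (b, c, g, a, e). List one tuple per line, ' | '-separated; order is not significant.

Stepwise |·|:
  R → 5
  S → 6
  γ[a; MAX(f)→d](S) → 5
  ρ[e/d](γ[a; MAX(f)→d](S)) → 5
  (R ⋈[d=a] ρ[e/d](γ[a; MAX(f)→d](S))) → 3
  ρ[b/d]((R ⋈[d=a] ρ[e/d](γ[a; MAX(f)→d](S)))) → 3

== RESULT ==
b | c | g | a | e
2 | 2 | 6 | 2 | 8
4 | 5 | 6 | 4 | 5
4 | 7 | 4 | 4 | 5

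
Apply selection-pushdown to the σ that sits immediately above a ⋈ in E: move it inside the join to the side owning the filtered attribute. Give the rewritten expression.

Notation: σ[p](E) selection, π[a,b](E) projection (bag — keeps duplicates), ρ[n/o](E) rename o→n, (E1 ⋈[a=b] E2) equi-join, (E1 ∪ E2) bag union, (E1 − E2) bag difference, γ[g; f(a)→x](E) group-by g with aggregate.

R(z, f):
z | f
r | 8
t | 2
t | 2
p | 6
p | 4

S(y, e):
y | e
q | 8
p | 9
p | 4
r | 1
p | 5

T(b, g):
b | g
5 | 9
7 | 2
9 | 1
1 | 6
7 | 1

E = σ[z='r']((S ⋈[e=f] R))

σ filters on z, owned by the right side.
E' = (S ⋈[e=f] σ[z='r'](R))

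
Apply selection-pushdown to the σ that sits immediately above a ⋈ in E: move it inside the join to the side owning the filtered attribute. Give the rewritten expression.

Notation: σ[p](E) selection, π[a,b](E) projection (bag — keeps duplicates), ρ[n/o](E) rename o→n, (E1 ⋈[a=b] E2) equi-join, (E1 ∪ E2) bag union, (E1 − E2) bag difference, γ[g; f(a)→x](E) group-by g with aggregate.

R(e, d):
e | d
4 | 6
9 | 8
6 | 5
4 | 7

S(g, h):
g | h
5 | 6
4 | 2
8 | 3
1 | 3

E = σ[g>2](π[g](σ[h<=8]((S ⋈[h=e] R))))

σ filters on h, owned by the left side.
E' = σ[g>2](π[g]((σ[h<=8](S) ⋈[h=e] R)))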